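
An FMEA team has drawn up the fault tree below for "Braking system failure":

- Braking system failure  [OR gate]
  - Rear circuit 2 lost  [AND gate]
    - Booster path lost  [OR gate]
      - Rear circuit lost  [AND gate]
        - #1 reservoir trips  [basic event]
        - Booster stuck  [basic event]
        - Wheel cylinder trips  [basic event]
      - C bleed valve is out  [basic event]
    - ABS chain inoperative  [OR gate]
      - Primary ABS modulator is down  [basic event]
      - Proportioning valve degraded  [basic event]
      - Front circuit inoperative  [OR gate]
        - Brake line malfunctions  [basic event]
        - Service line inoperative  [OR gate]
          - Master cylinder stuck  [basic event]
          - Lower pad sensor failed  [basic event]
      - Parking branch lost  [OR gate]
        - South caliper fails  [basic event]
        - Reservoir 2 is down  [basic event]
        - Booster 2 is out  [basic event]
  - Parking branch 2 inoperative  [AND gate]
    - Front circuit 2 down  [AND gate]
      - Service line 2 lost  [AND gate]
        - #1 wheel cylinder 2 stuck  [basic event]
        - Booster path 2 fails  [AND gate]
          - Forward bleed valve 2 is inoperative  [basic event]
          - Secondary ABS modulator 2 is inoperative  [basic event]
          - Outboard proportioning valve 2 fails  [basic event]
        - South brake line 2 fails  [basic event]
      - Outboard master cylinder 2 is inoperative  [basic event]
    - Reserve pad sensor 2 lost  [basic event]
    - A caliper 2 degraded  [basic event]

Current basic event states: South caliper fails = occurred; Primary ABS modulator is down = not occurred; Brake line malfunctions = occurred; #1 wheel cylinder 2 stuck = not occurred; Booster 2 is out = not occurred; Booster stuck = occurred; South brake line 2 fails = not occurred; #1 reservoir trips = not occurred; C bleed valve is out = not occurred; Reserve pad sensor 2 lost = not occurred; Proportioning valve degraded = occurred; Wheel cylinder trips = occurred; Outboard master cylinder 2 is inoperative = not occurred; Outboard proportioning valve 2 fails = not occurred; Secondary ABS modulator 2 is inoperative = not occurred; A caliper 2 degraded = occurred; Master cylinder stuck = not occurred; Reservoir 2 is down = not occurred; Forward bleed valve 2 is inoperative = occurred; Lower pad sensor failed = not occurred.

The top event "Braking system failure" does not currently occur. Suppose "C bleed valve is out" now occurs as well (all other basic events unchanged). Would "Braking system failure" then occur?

Yes

Counterfactual: set "C bleed valve is out" to occurred.
Rear circuit lost [AND]: #1 reservoir trips=not, Booster stuck=occurs, Wheel cylinder trips=occurs → not all inputs occur → does not occur.
Booster path lost [OR]: Rear circuit lost=not, C bleed valve is out=occurs → at least one input occurs → occurs.
Service line inoperative [OR]: Master cylinder stuck=not, Lower pad sensor failed=not → no input occurs → does not occur.
Front circuit inoperative [OR]: Brake line malfunctions=occurs, Service line inoperative=not → at least one input occurs → occurs.
Parking branch lost [OR]: South caliper fails=occurs, Reservoir 2 is down=not, Booster 2 is out=not → at least one input occurs → occurs.
ABS chain inoperative [OR]: Primary ABS modulator is down=not, Proportioning valve degraded=occurs, Front circuit inoperative=occurs, Parking branch lost=occurs → at least one input occurs → occurs.
Rear circuit 2 lost [AND]: Booster path lost=occurs, ABS chain inoperative=occurs → all inputs occur → occurs.
Booster path 2 fails [AND]: Forward bleed valve 2 is inoperative=occurs, Secondary ABS modulator 2 is inoperative=not, Outboard proportioning valve 2 fails=not → not all inputs occur → does not occur.
Service line 2 lost [AND]: #1 wheel cylinder 2 stuck=not, Booster path 2 fails=not, South brake line 2 fails=not → not all inputs occur → does not occur.
Front circuit 2 down [AND]: Service line 2 lost=not, Outboard master cylinder 2 is inoperative=not → not all inputs occur → does not occur.
Parking branch 2 inoperative [AND]: Front circuit 2 down=not, Reserve pad sensor 2 lost=not, A caliper 2 degraded=occurs → not all inputs occur → does not occur.
Braking system failure [OR]: Rear circuit 2 lost=occurs, Parking branch 2 inoperative=not → at least one input occurs → occurs.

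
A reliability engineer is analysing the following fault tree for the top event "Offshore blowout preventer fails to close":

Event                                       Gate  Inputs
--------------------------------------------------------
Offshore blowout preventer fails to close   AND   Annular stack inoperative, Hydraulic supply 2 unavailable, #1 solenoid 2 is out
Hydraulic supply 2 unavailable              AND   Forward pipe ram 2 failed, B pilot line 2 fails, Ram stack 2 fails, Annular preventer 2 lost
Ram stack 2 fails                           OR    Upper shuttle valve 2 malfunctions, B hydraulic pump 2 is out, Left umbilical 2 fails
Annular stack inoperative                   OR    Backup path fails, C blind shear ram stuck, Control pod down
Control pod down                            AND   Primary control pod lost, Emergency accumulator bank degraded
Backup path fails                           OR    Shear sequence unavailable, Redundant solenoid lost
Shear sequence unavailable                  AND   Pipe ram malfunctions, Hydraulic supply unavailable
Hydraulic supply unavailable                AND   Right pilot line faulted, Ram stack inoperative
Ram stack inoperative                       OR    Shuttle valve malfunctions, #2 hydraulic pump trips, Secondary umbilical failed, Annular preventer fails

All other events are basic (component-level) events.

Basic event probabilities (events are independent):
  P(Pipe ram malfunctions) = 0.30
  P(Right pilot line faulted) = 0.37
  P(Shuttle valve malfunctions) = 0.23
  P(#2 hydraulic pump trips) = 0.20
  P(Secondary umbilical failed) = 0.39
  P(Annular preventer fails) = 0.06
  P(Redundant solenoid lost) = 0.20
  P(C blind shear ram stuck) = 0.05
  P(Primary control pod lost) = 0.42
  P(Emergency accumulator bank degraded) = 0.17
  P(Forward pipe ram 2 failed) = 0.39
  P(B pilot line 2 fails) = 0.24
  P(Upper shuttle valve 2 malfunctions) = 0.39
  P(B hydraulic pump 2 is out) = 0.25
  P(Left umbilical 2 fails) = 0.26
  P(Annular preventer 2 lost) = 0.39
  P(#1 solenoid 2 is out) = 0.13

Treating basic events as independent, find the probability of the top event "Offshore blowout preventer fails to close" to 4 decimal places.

0.0011

P(Ram stack inoperative) [OR] = 1 − (1−0.23) × (1−0.20) × (1−0.39) × (1−0.06) = 0.646786
P(Hydraulic supply unavailable) [AND] = 0.37 × 0.646786 = 0.239311
P(Shear sequence unavailable) [AND] = 0.30 × 0.239311 = 0.071793
P(Backup path fails) [OR] = 1 − (1−0.071793) × (1−0.20) = 0.257434
P(Control pod down) [AND] = 0.42 × 0.17 = 0.071400
P(Annular stack inoperative) [OR] = 1 − (1−0.257434) × (1−0.05) × (1−0.071400) = 0.344931
P(Ram stack 2 fails) [OR] = 1 − (1−0.39) × (1−0.25) × (1−0.26) = 0.661450
P(Hydraulic supply 2 unavailable) [AND] = 0.39 × 0.24 × 0.661450 × 0.39 = 0.024146
P(Offshore blowout preventer fails to close) [AND] = 0.344931 × 0.024146 × 0.13 = 0.001083
Rounded to 4 decimal places: P(Offshore blowout preventer fails to close) ≈ 0.0011.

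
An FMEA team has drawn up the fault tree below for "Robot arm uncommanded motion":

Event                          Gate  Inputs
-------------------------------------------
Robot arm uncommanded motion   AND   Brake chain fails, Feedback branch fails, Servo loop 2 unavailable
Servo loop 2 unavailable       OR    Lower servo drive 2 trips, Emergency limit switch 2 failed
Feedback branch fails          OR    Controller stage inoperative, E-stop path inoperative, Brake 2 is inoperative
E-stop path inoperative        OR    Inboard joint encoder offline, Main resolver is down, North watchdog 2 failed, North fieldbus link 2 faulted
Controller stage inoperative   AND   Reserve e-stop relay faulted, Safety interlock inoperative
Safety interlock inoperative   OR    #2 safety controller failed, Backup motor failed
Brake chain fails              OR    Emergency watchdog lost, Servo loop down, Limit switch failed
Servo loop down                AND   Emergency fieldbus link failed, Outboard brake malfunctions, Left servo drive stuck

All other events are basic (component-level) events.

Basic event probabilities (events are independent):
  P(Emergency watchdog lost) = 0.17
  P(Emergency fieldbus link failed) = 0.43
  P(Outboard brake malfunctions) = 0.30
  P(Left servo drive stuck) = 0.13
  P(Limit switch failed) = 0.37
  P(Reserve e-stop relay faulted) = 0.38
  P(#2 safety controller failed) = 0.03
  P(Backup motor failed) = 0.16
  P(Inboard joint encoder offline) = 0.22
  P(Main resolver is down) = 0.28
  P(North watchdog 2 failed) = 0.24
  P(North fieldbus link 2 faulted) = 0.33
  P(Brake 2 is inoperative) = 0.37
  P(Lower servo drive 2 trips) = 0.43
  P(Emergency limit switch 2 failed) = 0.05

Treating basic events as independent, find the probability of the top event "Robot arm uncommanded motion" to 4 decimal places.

0.1855

P(Servo loop down) [AND] = 0.43 × 0.30 × 0.13 = 0.016770
P(Brake chain fails) [OR] = 1 − (1−0.17) × (1−0.016770) × (1−0.37) = 0.485869
P(Safety interlock inoperative) [OR] = 1 − (1−0.03) × (1−0.16) = 0.185200
P(Controller stage inoperative) [AND] = 0.38 × 0.185200 = 0.070376
P(E-stop path inoperative) [OR] = 1 − (1−0.22) × (1−0.28) × (1−0.24) × (1−0.33) = 0.714033
P(Feedback branch fails) [OR] = 1 − (1−0.070376) × (1−0.714033) × (1−0.37) = 0.832520
P(Servo loop 2 unavailable) [OR] = 1 − (1−0.43) × (1−0.05) = 0.458500
P(Robot arm uncommanded motion) [AND] = 0.485869 × 0.832520 × 0.458500 = 0.185461
Rounded to 4 decimal places: P(Robot arm uncommanded motion) ≈ 0.1855.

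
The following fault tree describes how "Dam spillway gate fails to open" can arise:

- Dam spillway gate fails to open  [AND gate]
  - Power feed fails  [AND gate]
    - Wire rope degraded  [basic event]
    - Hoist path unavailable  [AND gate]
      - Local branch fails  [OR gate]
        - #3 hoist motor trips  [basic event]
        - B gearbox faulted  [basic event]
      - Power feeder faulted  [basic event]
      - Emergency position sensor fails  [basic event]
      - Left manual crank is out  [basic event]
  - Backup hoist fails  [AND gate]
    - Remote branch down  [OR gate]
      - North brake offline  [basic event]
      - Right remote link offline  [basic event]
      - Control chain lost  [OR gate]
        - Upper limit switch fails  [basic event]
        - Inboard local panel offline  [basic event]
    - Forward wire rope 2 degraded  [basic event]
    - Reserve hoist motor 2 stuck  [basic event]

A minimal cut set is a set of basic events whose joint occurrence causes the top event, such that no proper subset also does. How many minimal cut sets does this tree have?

Local branch fails [OR]: union of children's cut sets → 2 cut set(s).
Hoist path unavailable [AND]: one cut set from each child combined → 2 × 1 × 1 × 1 = 2 cut set(s).
Power feed fails [AND]: one cut set from each child combined → 1 × 2 = 2 cut set(s).
Control chain lost [OR]: union of children's cut sets → 2 cut set(s).
Remote branch down [OR]: union of children's cut sets → 4 cut set(s).
Backup hoist fails [AND]: one cut set from each child combined → 4 × 1 × 1 = 4 cut set(s).
Dam spillway gate fails to open [AND]: one cut set from each child combined → 2 × 4 = 8 cut set(s).
Minimal cut sets: {#3 hoist motor trips, Emergency position sensor fails, Forward wire rope 2 degraded, Left manual crank is out, North brake offline, Power feeder faulted, Reserve hoist motor 2 stuck, Wire rope degraded}; {#3 hoist motor trips, Emergency position sensor fails, Forward wire rope 2 degraded, Left manual crank is out, Power feeder faulted, Reserve hoist motor 2 stuck, Right remote link offline, Wire rope degraded}; {#3 hoist motor trips, Emergency position sensor fails, Forward wire rope 2 degraded, Left manual crank is out, Power feeder faulted, Reserve hoist motor 2 stuck, Upper limit switch fails, Wire rope degraded}; {#3 hoist motor trips, Emergency position sensor fails, Forward wire rope 2 degraded, Inboard local panel offline, Left manual crank is out, Power feeder faulted, Reserve hoist motor 2 stuck, Wire rope degraded}; {B gearbox faulted, Emergency position sensor fails, Forward wire rope 2 degraded, Left manual crank is out, North brake offline, Power feeder faulted, Reserve hoist motor 2 stuck, Wire rope degraded}; {B gearbox faulted, Emergency position sensor fails, Forward wire rope 2 degraded, Left manual crank is out, Power feeder faulted, Reserve hoist motor 2 stuck, Right remote link offline, Wire rope degraded}; {B gearbox faulted, Emergency position sensor fails, Forward wire rope 2 degraded, Left manual crank is out, Power feeder faulted, Reserve hoist motor 2 stuck, Upper limit switch fails, Wire rope degraded}; {B gearbox faulted, Emergency position sensor fails, Forward wire rope 2 degraded, Inboard local panel offline, Left manual crank is out, Power feeder faulted, Reserve hoist motor 2 stuck, Wire rope degraded}.

8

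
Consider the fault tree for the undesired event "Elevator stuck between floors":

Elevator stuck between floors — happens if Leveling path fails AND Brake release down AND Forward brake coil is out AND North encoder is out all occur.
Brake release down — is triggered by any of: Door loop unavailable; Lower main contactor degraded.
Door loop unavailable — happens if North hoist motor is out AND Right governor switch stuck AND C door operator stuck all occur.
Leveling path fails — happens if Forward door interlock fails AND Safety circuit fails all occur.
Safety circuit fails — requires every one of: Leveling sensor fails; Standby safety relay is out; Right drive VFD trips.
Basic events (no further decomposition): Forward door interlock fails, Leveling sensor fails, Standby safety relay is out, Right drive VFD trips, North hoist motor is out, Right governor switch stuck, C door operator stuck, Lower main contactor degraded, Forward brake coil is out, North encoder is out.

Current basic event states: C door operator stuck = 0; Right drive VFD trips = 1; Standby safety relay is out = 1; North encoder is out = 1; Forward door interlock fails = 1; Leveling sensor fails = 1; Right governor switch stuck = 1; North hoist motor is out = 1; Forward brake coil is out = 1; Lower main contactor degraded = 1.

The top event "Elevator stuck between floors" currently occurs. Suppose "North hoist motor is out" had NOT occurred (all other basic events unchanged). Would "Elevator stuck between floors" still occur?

Counterfactual: set "North hoist motor is out" to not occurred.
Safety circuit fails [AND]: Leveling sensor fails=occurs, Standby safety relay is out=occurs, Right drive VFD trips=occurs → all inputs occur → occurs.
Leveling path fails [AND]: Forward door interlock fails=occurs, Safety circuit fails=occurs → all inputs occur → occurs.
Door loop unavailable [AND]: North hoist motor is out=not, Right governor switch stuck=occurs, C door operator stuck=not → not all inputs occur → does not occur.
Brake release down [OR]: Door loop unavailable=not, Lower main contactor degraded=occurs → at least one input occurs → occurs.
Elevator stuck between floors [AND]: Leveling path fails=occurs, Brake release down=occurs, Forward brake coil is out=occurs, North encoder is out=occurs → all inputs occur → occurs.

Yes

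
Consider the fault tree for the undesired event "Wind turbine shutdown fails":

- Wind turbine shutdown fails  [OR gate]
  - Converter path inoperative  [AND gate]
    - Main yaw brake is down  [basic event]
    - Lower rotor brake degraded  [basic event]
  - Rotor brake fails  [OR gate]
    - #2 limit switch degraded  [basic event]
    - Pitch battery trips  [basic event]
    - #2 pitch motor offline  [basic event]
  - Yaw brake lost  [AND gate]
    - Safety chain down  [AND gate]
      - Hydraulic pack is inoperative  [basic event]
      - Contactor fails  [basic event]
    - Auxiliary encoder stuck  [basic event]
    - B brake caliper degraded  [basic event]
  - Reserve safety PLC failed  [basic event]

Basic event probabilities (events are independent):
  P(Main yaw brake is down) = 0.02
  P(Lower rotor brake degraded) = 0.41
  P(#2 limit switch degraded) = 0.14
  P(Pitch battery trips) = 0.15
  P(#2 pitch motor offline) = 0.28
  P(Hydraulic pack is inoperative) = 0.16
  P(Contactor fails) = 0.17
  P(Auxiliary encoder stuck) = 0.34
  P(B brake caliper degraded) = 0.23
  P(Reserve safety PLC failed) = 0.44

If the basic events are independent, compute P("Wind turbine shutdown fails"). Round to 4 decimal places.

P(Converter path inoperative) [AND] = 0.02 × 0.41 = 0.008200
P(Rotor brake fails) [OR] = 1 − (1−0.14) × (1−0.15) × (1−0.28) = 0.473680
P(Safety chain down) [AND] = 0.16 × 0.17 = 0.027200
P(Yaw brake lost) [AND] = 0.027200 × 0.34 × 0.23 = 0.002127
P(Wind turbine shutdown fails) [OR] = 1 − (1−0.008200) × (1−0.473680) × (1−0.002127) × (1−0.44) = 0.708299
Rounded to 4 decimal places: P(Wind turbine shutdown fails) ≈ 0.7083.

0.7083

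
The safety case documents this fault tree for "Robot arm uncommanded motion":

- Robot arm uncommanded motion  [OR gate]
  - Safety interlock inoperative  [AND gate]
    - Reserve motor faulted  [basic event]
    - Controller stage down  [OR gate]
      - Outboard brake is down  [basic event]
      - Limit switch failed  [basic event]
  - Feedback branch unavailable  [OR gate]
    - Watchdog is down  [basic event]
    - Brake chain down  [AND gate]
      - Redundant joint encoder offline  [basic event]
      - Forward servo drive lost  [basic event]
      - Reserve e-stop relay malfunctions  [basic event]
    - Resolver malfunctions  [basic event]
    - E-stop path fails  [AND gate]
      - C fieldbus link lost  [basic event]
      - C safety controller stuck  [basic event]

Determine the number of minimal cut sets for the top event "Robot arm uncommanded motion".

Controller stage down [OR]: union of children's cut sets → 2 cut set(s).
Safety interlock inoperative [AND]: one cut set from each child combined → 1 × 2 = 2 cut set(s).
Brake chain down [AND]: one cut set from each child combined → 1 × 1 × 1 = 1 cut set(s).
E-stop path fails [AND]: one cut set from each child combined → 1 × 1 = 1 cut set(s).
Feedback branch unavailable [OR]: union of children's cut sets → 4 cut set(s).
Robot arm uncommanded motion [OR]: union of children's cut sets → 6 cut set(s).
Minimal cut sets: {Outboard brake is down, Reserve motor faulted}; {Limit switch failed, Reserve motor faulted}; {Watchdog is down}; {Forward servo drive lost, Redundant joint encoder offline, Reserve e-stop relay malfunctions}; {Resolver malfunctions}; {C fieldbus link lost, C safety controller stuck}.

6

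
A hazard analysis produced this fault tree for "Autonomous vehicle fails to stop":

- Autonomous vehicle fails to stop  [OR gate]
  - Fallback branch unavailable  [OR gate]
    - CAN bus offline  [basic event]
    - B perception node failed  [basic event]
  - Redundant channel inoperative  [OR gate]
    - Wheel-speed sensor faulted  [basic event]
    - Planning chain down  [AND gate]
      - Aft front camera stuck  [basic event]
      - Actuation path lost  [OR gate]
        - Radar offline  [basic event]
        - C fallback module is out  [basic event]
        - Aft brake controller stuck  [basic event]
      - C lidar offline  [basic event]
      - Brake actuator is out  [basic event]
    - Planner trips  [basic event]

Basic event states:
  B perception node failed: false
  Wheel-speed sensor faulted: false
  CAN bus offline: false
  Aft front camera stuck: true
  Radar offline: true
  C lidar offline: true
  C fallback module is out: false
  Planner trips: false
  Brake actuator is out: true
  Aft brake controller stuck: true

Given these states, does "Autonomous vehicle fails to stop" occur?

Yes

Fallback branch unavailable [OR]: CAN bus offline=not, B perception node failed=not → no input occurs → does not occur.
Actuation path lost [OR]: Radar offline=occurs, C fallback module is out=not, Aft brake controller stuck=occurs → at least one input occurs → occurs.
Planning chain down [AND]: Aft front camera stuck=occurs, Actuation path lost=occurs, C lidar offline=occurs, Brake actuator is out=occurs → all inputs occur → occurs.
Redundant channel inoperative [OR]: Wheel-speed sensor faulted=not, Planning chain down=occurs, Planner trips=not → at least one input occurs → occurs.
Autonomous vehicle fails to stop [OR]: Fallback branch unavailable=not, Redundant channel inoperative=occurs → at least one input occurs → occurs.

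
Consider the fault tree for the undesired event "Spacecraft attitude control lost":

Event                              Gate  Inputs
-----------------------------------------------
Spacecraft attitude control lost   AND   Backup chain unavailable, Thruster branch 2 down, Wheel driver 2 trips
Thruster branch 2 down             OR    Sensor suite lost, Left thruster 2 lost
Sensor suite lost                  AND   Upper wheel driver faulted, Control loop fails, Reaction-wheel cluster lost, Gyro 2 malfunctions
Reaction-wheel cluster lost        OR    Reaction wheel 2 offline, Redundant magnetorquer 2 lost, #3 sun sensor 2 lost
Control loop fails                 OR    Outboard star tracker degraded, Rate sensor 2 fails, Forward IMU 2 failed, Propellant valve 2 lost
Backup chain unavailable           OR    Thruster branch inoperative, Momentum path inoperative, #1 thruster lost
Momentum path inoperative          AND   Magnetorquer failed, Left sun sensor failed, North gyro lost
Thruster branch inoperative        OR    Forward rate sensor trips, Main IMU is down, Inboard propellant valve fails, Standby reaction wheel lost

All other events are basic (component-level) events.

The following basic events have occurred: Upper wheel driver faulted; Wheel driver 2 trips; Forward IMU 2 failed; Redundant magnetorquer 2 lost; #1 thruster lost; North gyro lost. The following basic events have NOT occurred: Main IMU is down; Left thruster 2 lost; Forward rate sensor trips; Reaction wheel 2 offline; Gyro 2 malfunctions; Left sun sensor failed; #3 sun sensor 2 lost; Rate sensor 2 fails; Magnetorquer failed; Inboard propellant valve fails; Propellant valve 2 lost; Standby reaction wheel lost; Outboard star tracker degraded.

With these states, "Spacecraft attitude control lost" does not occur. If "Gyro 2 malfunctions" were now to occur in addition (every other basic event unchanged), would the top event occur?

Yes

Counterfactual: set "Gyro 2 malfunctions" to occurred.
Thruster branch inoperative [OR]: Forward rate sensor trips=not, Main IMU is down=not, Inboard propellant valve fails=not, Standby reaction wheel lost=not → no input occurs → does not occur.
Momentum path inoperative [AND]: Magnetorquer failed=not, Left sun sensor failed=not, North gyro lost=occurs → not all inputs occur → does not occur.
Backup chain unavailable [OR]: Thruster branch inoperative=not, Momentum path inoperative=not, #1 thruster lost=occurs → at least one input occurs → occurs.
Control loop fails [OR]: Outboard star tracker degraded=not, Rate sensor 2 fails=not, Forward IMU 2 failed=occurs, Propellant valve 2 lost=not → at least one input occurs → occurs.
Reaction-wheel cluster lost [OR]: Reaction wheel 2 offline=not, Redundant magnetorquer 2 lost=occurs, #3 sun sensor 2 lost=not → at least one input occurs → occurs.
Sensor suite lost [AND]: Upper wheel driver faulted=occurs, Control loop fails=occurs, Reaction-wheel cluster lost=occurs, Gyro 2 malfunctions=occurs → all inputs occur → occurs.
Thruster branch 2 down [OR]: Sensor suite lost=occurs, Left thruster 2 lost=not → at least one input occurs → occurs.
Spacecraft attitude control lost [AND]: Backup chain unavailable=occurs, Thruster branch 2 down=occurs, Wheel driver 2 trips=occurs → all inputs occur → occurs.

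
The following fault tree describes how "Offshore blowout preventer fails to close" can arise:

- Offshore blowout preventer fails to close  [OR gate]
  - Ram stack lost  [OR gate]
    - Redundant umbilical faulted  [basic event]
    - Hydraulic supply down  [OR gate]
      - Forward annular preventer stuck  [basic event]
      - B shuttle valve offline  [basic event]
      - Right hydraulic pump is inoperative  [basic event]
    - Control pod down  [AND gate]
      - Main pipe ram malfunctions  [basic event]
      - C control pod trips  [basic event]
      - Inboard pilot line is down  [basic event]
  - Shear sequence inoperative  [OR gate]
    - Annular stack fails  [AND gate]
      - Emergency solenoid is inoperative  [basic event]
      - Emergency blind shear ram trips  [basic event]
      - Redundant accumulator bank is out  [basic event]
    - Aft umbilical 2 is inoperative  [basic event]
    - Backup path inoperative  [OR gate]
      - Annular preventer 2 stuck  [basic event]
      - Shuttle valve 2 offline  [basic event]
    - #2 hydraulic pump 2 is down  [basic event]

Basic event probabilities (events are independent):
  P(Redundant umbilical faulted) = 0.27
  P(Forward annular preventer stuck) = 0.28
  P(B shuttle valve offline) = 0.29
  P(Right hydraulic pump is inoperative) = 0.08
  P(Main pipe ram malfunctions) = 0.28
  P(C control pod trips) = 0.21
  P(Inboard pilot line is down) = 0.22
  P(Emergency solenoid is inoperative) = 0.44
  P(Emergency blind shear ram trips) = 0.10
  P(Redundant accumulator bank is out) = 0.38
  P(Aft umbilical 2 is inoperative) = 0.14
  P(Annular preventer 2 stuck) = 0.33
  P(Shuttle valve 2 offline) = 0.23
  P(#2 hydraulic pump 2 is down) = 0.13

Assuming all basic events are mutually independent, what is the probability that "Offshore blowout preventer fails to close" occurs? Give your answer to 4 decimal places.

0.8714

P(Hydraulic supply down) [OR] = 1 − (1−0.28) × (1−0.29) × (1−0.08) = 0.529696
P(Control pod down) [AND] = 0.28 × 0.21 × 0.22 = 0.012936
P(Ram stack lost) [OR] = 1 − (1−0.27) × (1−0.529696) × (1−0.012936) = 0.661119
P(Annular stack fails) [AND] = 0.44 × 0.10 × 0.38 = 0.016720
P(Backup path inoperative) [OR] = 1 − (1−0.33) × (1−0.23) = 0.484100
P(Shear sequence inoperative) [OR] = 1 − (1−0.016720) × (1−0.14) × (1−0.484100) × (1−0.13) = 0.620457
P(Offshore blowout preventer fails to close) [OR] = 1 − (1−0.661119) × (1−0.620457) = 0.871380
Rounded to 4 decimal places: P(Offshore blowout preventer fails to close) ≈ 0.8714.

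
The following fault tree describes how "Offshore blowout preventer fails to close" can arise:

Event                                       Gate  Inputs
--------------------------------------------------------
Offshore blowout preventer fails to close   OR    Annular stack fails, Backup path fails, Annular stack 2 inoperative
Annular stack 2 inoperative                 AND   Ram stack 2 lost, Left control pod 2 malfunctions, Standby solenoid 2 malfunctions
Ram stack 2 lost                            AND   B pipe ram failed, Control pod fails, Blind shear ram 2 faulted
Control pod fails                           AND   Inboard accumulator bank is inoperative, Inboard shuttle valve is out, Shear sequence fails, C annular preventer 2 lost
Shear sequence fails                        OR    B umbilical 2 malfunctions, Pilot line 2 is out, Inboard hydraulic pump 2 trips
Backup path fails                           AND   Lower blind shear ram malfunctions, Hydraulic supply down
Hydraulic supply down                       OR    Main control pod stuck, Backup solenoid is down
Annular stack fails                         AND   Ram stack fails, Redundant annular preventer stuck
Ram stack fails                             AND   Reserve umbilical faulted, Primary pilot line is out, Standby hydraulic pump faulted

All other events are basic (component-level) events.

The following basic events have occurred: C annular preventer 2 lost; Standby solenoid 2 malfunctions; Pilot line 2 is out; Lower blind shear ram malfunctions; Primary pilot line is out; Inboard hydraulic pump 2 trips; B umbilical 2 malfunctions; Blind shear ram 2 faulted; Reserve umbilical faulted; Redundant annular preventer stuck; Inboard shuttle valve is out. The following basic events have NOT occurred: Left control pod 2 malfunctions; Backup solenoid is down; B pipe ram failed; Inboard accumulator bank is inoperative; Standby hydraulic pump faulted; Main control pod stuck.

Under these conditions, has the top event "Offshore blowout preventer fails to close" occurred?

Ram stack fails [AND]: Reserve umbilical faulted=occurs, Primary pilot line is out=occurs, Standby hydraulic pump faulted=not → not all inputs occur → does not occur.
Annular stack fails [AND]: Ram stack fails=not, Redundant annular preventer stuck=occurs → not all inputs occur → does not occur.
Hydraulic supply down [OR]: Main control pod stuck=not, Backup solenoid is down=not → no input occurs → does not occur.
Backup path fails [AND]: Lower blind shear ram malfunctions=occurs, Hydraulic supply down=not → not all inputs occur → does not occur.
Shear sequence fails [OR]: B umbilical 2 malfunctions=occurs, Pilot line 2 is out=occurs, Inboard hydraulic pump 2 trips=occurs → at least one input occurs → occurs.
Control pod fails [AND]: Inboard accumulator bank is inoperative=not, Inboard shuttle valve is out=occurs, Shear sequence fails=occurs, C annular preventer 2 lost=occurs → not all inputs occur → does not occur.
Ram stack 2 lost [AND]: B pipe ram failed=not, Control pod fails=not, Blind shear ram 2 faulted=occurs → not all inputs occur → does not occur.
Annular stack 2 inoperative [AND]: Ram stack 2 lost=not, Left control pod 2 malfunctions=not, Standby solenoid 2 malfunctions=occurs → not all inputs occur → does not occur.
Offshore blowout preventer fails to close [OR]: Annular stack fails=not, Backup path fails=not, Annular stack 2 inoperative=not → no input occurs → does not occur.

No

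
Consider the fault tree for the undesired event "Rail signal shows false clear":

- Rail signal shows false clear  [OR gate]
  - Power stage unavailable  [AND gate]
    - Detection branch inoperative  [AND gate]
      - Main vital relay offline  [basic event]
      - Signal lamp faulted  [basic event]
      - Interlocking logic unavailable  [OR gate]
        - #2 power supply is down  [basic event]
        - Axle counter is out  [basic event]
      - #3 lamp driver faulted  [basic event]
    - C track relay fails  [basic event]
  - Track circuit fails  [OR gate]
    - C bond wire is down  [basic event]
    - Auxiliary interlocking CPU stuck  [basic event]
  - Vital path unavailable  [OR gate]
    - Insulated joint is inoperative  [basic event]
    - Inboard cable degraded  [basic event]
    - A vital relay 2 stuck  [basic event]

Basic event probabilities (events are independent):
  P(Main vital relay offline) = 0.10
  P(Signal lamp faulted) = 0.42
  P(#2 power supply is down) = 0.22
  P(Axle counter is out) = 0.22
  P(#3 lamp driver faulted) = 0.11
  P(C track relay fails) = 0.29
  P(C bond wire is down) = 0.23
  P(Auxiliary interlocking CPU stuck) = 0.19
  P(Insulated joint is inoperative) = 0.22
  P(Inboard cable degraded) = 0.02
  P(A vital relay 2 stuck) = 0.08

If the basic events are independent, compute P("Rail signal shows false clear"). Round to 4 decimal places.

P(Interlocking logic unavailable) [OR] = 1 − (1−0.22) × (1−0.22) = 0.391600
P(Detection branch inoperative) [AND] = 0.10 × 0.42 × 0.391600 × 0.11 = 0.001809
P(Power stage unavailable) [AND] = 0.001809 × 0.29 = 0.000525
P(Track circuit fails) [OR] = 1 − (1−0.23) × (1−0.19) = 0.376300
P(Vital path unavailable) [OR] = 1 − (1−0.22) × (1−0.02) × (1−0.08) = 0.296752
P(Rail signal shows false clear) [OR] = 1 − (1−0.000525) × (1−0.376300) × (1−0.296752) = 0.561614
Rounded to 4 decimal places: P(Rail signal shows false clear) ≈ 0.5616.

0.5616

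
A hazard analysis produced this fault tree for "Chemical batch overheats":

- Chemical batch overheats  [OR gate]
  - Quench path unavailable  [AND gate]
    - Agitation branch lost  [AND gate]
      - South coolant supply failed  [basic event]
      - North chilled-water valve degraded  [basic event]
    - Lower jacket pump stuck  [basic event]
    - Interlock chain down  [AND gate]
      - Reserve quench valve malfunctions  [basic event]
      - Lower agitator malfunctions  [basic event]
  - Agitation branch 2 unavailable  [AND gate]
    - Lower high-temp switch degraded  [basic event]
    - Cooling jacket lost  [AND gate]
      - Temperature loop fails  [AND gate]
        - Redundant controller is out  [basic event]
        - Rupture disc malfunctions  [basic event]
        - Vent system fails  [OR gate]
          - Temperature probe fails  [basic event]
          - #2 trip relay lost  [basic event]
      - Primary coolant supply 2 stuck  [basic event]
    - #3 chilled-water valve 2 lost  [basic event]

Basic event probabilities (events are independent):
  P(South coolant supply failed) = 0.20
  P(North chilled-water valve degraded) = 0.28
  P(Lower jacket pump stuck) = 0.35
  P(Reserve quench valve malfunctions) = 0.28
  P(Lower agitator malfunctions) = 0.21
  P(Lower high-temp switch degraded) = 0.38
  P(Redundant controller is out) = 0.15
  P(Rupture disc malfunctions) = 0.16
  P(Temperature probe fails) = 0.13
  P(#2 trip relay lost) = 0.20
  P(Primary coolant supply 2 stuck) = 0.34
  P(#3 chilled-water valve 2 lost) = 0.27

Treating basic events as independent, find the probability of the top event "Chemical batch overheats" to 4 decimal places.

0.0014

P(Agitation branch lost) [AND] = 0.20 × 0.28 = 0.056000
P(Interlock chain down) [AND] = 0.28 × 0.21 = 0.058800
P(Quench path unavailable) [AND] = 0.056000 × 0.35 × 0.058800 = 0.001152
P(Vent system fails) [OR] = 1 − (1−0.13) × (1−0.20) = 0.304000
P(Temperature loop fails) [AND] = 0.15 × 0.16 × 0.304000 = 0.007296
P(Cooling jacket lost) [AND] = 0.007296 × 0.34 = 0.002481
P(Agitation branch 2 unavailable) [AND] = 0.38 × 0.002481 × 0.27 = 0.000255
P(Chemical batch overheats) [OR] = 1 − (1−0.001152) × (1−0.000255) = 0.001407
Rounded to 4 decimal places: P(Chemical batch overheats) ≈ 0.0014.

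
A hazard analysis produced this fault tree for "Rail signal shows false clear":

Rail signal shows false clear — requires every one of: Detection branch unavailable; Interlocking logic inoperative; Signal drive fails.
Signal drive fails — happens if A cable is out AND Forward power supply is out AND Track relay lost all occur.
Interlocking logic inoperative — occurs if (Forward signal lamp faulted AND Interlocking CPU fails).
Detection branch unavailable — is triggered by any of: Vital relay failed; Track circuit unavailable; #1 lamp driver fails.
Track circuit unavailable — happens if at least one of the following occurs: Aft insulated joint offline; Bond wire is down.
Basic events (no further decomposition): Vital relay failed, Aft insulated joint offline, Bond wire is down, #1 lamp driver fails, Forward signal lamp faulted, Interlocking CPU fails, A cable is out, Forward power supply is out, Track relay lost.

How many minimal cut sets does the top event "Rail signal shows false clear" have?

Track circuit unavailable [OR]: union of children's cut sets → 2 cut set(s).
Detection branch unavailable [OR]: union of children's cut sets → 4 cut set(s).
Interlocking logic inoperative [AND]: one cut set from each child combined → 1 × 1 = 1 cut set(s).
Signal drive fails [AND]: one cut set from each child combined → 1 × 1 × 1 = 1 cut set(s).
Rail signal shows false clear [AND]: one cut set from each child combined → 4 × 1 × 1 = 4 cut set(s).
Minimal cut sets: {A cable is out, Forward power supply is out, Forward signal lamp faulted, Interlocking CPU fails, Track relay lost, Vital relay failed}; {A cable is out, Aft insulated joint offline, Forward power supply is out, Forward signal lamp faulted, Interlocking CPU fails, Track relay lost}; {A cable is out, Bond wire is down, Forward power supply is out, Forward signal lamp faulted, Interlocking CPU fails, Track relay lost}; {#1 lamp driver fails, A cable is out, Forward power supply is out, Forward signal lamp faulted, Interlocking CPU fails, Track relay lost}.

4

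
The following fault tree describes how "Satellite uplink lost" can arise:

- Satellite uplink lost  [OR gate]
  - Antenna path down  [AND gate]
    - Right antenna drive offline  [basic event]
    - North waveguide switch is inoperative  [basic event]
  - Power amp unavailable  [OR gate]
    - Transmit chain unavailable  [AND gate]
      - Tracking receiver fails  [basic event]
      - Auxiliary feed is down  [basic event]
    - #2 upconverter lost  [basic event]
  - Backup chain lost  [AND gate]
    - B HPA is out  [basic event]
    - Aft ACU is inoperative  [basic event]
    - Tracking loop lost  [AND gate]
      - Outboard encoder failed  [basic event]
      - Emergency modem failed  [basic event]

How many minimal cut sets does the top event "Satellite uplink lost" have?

4

Antenna path down [AND]: one cut set from each child combined → 1 × 1 = 1 cut set(s).
Transmit chain unavailable [AND]: one cut set from each child combined → 1 × 1 = 1 cut set(s).
Power amp unavailable [OR]: union of children's cut sets → 2 cut set(s).
Tracking loop lost [AND]: one cut set from each child combined → 1 × 1 = 1 cut set(s).
Backup chain lost [AND]: one cut set from each child combined → 1 × 1 × 1 = 1 cut set(s).
Satellite uplink lost [OR]: union of children's cut sets → 4 cut set(s).
Minimal cut sets: {North waveguide switch is inoperative, Right antenna drive offline}; {Auxiliary feed is down, Tracking receiver fails}; {#2 upconverter lost}; {Aft ACU is inoperative, B HPA is out, Emergency modem failed, Outboard encoder failed}.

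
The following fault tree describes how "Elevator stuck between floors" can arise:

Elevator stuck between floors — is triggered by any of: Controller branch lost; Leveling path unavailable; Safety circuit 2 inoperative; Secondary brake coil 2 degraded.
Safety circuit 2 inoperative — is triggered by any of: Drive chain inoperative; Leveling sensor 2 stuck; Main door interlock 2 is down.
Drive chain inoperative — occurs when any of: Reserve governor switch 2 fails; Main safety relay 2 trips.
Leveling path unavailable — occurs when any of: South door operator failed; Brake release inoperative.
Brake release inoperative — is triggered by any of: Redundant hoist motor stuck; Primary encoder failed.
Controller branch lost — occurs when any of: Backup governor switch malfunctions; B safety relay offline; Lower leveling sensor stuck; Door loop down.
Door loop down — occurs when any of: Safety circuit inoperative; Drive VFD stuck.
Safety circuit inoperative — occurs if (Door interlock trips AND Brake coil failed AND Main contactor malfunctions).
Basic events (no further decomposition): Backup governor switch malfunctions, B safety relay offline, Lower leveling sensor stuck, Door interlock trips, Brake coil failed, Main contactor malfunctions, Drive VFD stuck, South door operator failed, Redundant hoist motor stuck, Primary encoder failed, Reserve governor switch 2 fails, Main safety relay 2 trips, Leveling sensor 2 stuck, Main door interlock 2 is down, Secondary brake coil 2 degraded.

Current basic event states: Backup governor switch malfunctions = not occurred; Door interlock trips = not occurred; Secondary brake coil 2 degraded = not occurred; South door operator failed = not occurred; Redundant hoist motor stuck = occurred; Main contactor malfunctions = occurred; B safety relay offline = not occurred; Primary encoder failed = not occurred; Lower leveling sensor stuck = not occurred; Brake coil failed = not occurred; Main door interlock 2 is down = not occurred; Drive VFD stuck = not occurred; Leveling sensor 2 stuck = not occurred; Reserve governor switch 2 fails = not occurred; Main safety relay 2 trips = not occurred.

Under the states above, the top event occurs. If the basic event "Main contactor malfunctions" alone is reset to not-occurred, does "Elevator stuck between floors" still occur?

Yes

Counterfactual: set "Main contactor malfunctions" to not occurred.
Safety circuit inoperative [AND]: Door interlock trips=not, Brake coil failed=not, Main contactor malfunctions=not → not all inputs occur → does not occur.
Door loop down [OR]: Safety circuit inoperative=not, Drive VFD stuck=not → no input occurs → does not occur.
Controller branch lost [OR]: Backup governor switch malfunctions=not, B safety relay offline=not, Lower leveling sensor stuck=not, Door loop down=not → no input occurs → does not occur.
Brake release inoperative [OR]: Redundant hoist motor stuck=occurs, Primary encoder failed=not → at least one input occurs → occurs.
Leveling path unavailable [OR]: South door operator failed=not, Brake release inoperative=occurs → at least one input occurs → occurs.
Drive chain inoperative [OR]: Reserve governor switch 2 fails=not, Main safety relay 2 trips=not → no input occurs → does not occur.
Safety circuit 2 inoperative [OR]: Drive chain inoperative=not, Leveling sensor 2 stuck=not, Main door interlock 2 is down=not → no input occurs → does not occur.
Elevator stuck between floors [OR]: Controller branch lost=not, Leveling path unavailable=occurs, Safety circuit 2 inoperative=not, Secondary brake coil 2 degraded=not → at least one input occurs → occurs.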